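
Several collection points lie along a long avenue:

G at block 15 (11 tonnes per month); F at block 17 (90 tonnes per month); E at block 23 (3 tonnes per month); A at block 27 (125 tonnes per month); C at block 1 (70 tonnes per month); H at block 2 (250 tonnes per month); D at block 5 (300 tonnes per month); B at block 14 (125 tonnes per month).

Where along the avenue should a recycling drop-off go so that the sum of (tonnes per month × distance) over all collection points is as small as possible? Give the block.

x = 5

For a sum of weighted absolute distances on a line, the optimum is the weighted median (not the mean). Total weight W = 974; half-weight = 487.
Sort by position and accumulate weight:
  block 1 (C, w=70) → cum 70
  block 2 (H, w=250) → cum 320
  block 5 (D, w=300) → cum 620  ≥ 487 → median here
  block 14 (B, w=125) → cum 745
  block 15 (G, w=11) → cum 756
  block 17 (F, w=90) → cum 846
  block 23 (E, w=3) → cum 849
  block 27 (A, w=125) → cum 974
Optimal location: block 5.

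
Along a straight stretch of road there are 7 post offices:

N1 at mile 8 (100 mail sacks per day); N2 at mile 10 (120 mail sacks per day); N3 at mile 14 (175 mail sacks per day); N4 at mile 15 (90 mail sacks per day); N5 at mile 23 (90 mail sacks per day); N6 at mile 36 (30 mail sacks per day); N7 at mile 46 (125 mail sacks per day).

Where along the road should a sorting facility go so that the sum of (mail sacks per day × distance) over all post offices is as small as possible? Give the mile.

x = 14

For a sum of weighted absolute distances on a line, the optimum is the weighted median (not the mean). Total weight W = 730; half-weight = 365.
Sort by position and accumulate weight:
  mile 8 (N1, w=100) → cum 100
  mile 10 (N2, w=120) → cum 220
  mile 14 (N3, w=175) → cum 395  ≥ 365 → median here
  mile 15 (N4, w=90) → cum 485
  mile 23 (N5, w=90) → cum 575
  mile 36 (N6, w=30) → cum 605
  mile 46 (N7, w=125) → cum 730
Optimal location: mile 14.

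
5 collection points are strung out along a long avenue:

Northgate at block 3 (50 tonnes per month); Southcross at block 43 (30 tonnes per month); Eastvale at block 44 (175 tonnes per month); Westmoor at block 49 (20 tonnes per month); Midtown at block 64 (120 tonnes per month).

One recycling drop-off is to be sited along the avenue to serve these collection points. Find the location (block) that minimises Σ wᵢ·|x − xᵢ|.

For a sum of weighted absolute distances on a line, the optimum is the weighted median (not the mean). Total weight W = 395; half-weight = 197.5.
Sort by position and accumulate weight:
  block 3 (Northgate, w=50) → cum 50
  block 43 (Southcross, w=30) → cum 80
  block 44 (Eastvale, w=175) → cum 255  ≥ 197.5 → median here
  block 49 (Westmoor, w=20) → cum 275
  block 64 (Midtown, w=120) → cum 395
Optimal location: block 44.

x = 44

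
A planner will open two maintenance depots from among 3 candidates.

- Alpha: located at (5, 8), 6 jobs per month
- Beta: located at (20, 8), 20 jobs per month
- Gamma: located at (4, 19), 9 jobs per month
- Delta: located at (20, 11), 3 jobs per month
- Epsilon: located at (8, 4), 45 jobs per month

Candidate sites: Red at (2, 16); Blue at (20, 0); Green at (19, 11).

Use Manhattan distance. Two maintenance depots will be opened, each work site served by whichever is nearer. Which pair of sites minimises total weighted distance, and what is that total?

Evaluate every pair (each demand assigned to the nearer of the two):
  {Red, Green}: total = 1004
  {Red, Blue}: total = 1024
  {Blue, Green}: total = 1112
Best pair: {Red, Green} with total 1004.

{Red, Green}, total 1004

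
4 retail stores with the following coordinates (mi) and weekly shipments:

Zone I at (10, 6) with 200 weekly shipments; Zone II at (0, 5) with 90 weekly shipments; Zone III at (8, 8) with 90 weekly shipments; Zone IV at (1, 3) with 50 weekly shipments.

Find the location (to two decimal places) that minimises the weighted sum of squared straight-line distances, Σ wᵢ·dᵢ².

(6.44, 5.86)

The minimiser of Σwᵢ‖p−pᵢ‖² is the weighted centroid p* = (Σwᵢpᵢ)/(Σwᵢ).
Σwᵢ = 430.
Σwᵢxᵢ = 200·10 + 90·0 + 90·8 + 50·1 = 2770.
Σwᵢyᵢ = 200·6 + 90·5 + 90·8 + 50·3 = 2520.
x* = 2770/430 = 6.44, y* = 2520/430 = 5.86.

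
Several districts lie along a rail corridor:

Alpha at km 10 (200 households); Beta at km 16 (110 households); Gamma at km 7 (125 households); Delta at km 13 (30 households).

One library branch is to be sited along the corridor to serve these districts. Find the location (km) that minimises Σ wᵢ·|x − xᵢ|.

For a sum of weighted absolute distances on a line, the optimum is the weighted median (not the mean). Total weight W = 465; half-weight = 232.5.
Sort by position and accumulate weight:
  km 7 (Gamma, w=125) → cum 125
  km 10 (Alpha, w=200) → cum 325  ≥ 232.5 → median here
  km 13 (Delta, w=30) → cum 355
  km 16 (Beta, w=110) → cum 465
Optimal location: km 10.

x = 10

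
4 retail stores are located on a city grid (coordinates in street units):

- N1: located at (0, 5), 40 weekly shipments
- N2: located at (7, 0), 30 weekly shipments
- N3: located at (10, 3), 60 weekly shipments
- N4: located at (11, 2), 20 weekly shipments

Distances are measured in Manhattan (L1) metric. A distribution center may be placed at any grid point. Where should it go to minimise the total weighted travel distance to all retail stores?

(10, 3)

Manhattan distance separates: Σwᵢ(|x−xᵢ|+|y−yᵢ|) = Σwᵢ|x−xᵢ| + Σwᵢ|y−yᵢ|, so x and y are optimised independently as 1-D weighted medians.
Total weight W = 150; half = 75.
x-coordinate, sorted with cumulative weight:
  x=0 (N1, w=40) cum 40
  x=7 (N2, w=30) cum 70
  x=10 (N3, w=60) cum 130  ← median
  x=11 (N4, w=20) cum 150
⇒ x* = 10
y-coordinate, sorted with cumulative weight:
  y=0 (N2, w=30) cum 30
  y=2 (N4, w=20) cum 50
  y=3 (N3, w=60) cum 110  ← median
  y=5 (N1, w=40) cum 150
⇒ y* = 3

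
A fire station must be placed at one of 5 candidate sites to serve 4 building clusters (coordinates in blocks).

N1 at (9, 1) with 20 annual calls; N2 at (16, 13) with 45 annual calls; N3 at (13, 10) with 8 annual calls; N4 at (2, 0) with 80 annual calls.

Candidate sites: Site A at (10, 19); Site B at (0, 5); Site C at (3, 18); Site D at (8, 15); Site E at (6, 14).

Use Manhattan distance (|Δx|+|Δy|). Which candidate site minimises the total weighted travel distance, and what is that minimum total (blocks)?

Site B, total 2044 blocks

Total weighted distance at each candidate:
  Site A (10, 19): total = 3176
  Site B (0, 5): total = 2044
  Site C (3, 18): total = 2934
  Site D (8, 15): total = 2510
  Site E (6, 14): total = 2343
Minimum is at Site B with total 2044 blocks.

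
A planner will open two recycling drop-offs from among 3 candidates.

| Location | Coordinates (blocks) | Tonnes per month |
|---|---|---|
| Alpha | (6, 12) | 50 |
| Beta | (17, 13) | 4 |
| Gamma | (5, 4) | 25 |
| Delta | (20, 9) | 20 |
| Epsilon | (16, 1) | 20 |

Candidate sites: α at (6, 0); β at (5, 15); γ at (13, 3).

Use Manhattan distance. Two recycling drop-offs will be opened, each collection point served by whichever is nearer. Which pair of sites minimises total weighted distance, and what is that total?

Evaluate every pair (each demand assigned to the nearer of the two):
  {β, γ}: total = 841
  {α, β}: total = 1021
  {α, γ}: total = 1141
Best pair: {β, γ} with total 841.

{β, γ}, total 841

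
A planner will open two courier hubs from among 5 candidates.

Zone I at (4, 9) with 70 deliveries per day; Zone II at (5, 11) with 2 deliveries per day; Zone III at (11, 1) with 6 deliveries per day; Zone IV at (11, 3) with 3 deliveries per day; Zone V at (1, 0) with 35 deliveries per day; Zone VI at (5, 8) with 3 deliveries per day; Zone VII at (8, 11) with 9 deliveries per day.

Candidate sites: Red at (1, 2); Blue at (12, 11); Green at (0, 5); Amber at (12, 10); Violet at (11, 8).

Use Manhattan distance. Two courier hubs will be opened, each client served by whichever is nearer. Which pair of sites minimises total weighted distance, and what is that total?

{Red, Violet}, total 777

Evaluate every pair (each demand assigned to the nearer of the two):
  {Red, Violet}: total = 777
  {Red, Amber}: total = 872
  {Red, Green}: total = 901
  {Green, Violet}: total = 917
  {Blue, Green}: total = 937
  {Green, Amber}: total = 939
  {Red, Blue}: total = 943
  {Blue, Violet}: total = 1315
  {Amber, Violet}: total = 1326
  {Blue, Amber}: total = 1526
Best pair: {Red, Violet} with total 777.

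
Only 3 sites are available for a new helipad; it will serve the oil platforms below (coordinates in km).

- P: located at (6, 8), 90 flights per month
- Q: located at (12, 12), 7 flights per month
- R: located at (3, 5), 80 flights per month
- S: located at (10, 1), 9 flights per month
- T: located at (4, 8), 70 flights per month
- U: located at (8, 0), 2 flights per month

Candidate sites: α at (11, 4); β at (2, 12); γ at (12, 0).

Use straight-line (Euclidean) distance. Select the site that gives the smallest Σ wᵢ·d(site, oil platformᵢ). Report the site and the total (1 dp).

Total weighted distance at each candidate:
  α (11, 4): total = 1880.5
  β (2, 12): total = 1607.1
  γ (12, 0): total = 2627.7
Minimum is at β with total 1607.1 km.

β, total 1607.1 km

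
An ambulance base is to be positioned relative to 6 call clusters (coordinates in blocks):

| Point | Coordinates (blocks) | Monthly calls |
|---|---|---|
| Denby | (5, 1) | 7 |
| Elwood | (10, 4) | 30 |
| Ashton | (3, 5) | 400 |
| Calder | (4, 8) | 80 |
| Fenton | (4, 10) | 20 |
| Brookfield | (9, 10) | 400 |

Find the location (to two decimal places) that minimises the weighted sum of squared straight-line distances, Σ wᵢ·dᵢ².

(5.91, 7.44)

The minimiser of Σwᵢ‖p−pᵢ‖² is the weighted centroid p* = (Σwᵢpᵢ)/(Σwᵢ).
Σwᵢ = 937.
Σwᵢxᵢ = 7·5 + 30·10 + 400·3 + 80·4 + 20·4 + 400·9 = 5535.
Σwᵢyᵢ = 7·1 + 30·4 + 400·5 + 80·8 + 20·10 + 400·10 = 6967.
x* = 5535/937 = 5.91, y* = 6967/937 = 7.44.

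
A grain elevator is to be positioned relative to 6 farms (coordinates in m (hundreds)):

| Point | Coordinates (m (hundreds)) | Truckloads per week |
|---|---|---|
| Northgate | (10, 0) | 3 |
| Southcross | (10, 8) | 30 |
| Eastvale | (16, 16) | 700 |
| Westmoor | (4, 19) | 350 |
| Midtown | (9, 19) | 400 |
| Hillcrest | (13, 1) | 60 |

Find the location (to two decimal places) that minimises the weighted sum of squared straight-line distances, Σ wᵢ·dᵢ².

The minimiser of Σwᵢ‖p−pᵢ‖² is the weighted centroid p* = (Σwᵢpᵢ)/(Σwᵢ).
Σwᵢ = 1543.
Σwᵢxᵢ = 3·10 + 30·10 + 700·16 + 350·4 + 400·9 + 60·13 = 17310.
Σwᵢyᵢ = 3·0 + 30·8 + 700·16 + 350·19 + 400·19 + 60·1 = 25750.
x* = 17310/1543 = 11.22, y* = 25750/1543 = 16.69.

(11.22, 16.69)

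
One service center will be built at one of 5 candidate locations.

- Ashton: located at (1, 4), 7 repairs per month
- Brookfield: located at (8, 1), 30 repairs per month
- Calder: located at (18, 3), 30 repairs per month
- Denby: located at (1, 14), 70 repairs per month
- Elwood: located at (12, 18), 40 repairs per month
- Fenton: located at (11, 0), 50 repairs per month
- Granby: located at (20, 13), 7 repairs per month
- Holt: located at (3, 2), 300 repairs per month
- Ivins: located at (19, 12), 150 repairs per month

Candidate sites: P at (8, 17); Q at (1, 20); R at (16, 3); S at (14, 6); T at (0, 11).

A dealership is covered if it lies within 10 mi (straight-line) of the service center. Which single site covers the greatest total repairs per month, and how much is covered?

T, covering 377

Coverage radius r = 10 mi; a point is covered iff (Δx)²+(Δy)² ≤ 10² = 100.
  P (8, 17): covers {Denby, Elwood} → 110
  Q (1, 20): covers {Denby} → 70
  R (16, 3): covers {Brookfield, Calder, Fenton, Ivins} → 260
  S (14, 6): covers {Brookfield, Calder, Fenton, Granby, Ivins} → 267
  T (0, 11): covers {Ashton, Denby, Holt} → 377
Maximum coverage at T: 377 repairs per month.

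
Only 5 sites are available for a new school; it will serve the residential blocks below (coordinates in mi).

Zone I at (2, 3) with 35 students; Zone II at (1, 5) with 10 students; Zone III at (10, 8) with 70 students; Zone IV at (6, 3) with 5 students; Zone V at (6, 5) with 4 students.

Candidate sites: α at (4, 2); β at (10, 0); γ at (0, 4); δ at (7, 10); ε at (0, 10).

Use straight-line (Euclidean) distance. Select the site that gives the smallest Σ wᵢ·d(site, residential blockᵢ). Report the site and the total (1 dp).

Total weighted distance at each candidate:
  α (4, 2): total = 740.3
  β (10, 0): total = 1012.6
  γ (0, 4): total = 901.1
  δ (7, 10): total = 687.3
  ε (0, 10): total = 1097.0
Minimum is at δ with total 687.3 mi.

δ, total 687.3 mi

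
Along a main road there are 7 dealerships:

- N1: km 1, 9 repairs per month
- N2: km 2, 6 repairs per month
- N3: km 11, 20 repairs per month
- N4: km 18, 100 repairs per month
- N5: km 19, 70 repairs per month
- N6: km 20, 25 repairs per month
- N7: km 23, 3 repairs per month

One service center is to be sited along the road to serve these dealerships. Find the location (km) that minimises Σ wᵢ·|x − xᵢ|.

For a sum of weighted absolute distances on a line, the optimum is the weighted median (not the mean). Total weight W = 233; half-weight = 116.5.
Sort by position and accumulate weight:
  km 1 (N1, w=9) → cum 9
  km 2 (N2, w=6) → cum 15
  km 11 (N3, w=20) → cum 35
  km 18 (N4, w=100) → cum 135  ≥ 116.5 → median here
  km 19 (N5, w=70) → cum 205
  km 20 (N6, w=25) → cum 230
  km 23 (N7, w=3) → cum 233
Optimal location: km 18.

x = 18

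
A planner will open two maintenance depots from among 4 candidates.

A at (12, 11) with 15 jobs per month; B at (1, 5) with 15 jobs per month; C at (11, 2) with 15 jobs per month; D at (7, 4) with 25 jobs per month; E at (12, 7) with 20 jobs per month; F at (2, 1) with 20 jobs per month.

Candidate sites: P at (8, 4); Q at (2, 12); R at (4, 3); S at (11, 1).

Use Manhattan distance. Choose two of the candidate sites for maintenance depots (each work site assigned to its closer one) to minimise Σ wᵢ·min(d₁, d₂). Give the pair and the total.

{P, R}, total 560

Evaluate every pair (each demand assigned to the nearer of the two):
  {P, R}: total = 560
  {R, S}: total = 575
  {P, S}: total = 645
  {P, Q}: total = 705
  {Q, R}: total = 780
  {Q, S}: total = 795
Best pair: {P, R} with total 560.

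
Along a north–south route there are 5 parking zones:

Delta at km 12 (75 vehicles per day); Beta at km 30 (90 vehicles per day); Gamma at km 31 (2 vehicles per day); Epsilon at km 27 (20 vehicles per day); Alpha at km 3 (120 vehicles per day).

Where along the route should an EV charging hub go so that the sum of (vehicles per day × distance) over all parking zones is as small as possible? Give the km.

For a sum of weighted absolute distances on a line, the optimum is the weighted median (not the mean). Total weight W = 307; half-weight = 153.5.
Sort by position and accumulate weight:
  km 3 (Alpha, w=120) → cum 120
  km 12 (Delta, w=75) → cum 195  ≥ 153.5 → median here
  km 27 (Epsilon, w=20) → cum 215
  km 30 (Beta, w=90) → cum 305
  km 31 (Gamma, w=2) → cum 307
Optimal location: km 12.

x = 12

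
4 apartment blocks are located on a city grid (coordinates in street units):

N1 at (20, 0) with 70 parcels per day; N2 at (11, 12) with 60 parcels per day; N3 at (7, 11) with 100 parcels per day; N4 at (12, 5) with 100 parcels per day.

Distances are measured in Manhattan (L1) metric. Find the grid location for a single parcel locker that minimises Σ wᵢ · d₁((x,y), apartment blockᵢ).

(12, 5)

Manhattan distance separates: Σwᵢ(|x−xᵢ|+|y−yᵢ|) = Σwᵢ|x−xᵢ| + Σwᵢ|y−yᵢ|, so x and y are optimised independently as 1-D weighted medians.
Total weight W = 330; half = 165.
x-coordinate, sorted with cumulative weight:
  x=7 (N3, w=100) cum 100
  x=11 (N2, w=60) cum 160
  x=12 (N4, w=100) cum 260  ← median
  x=20 (N1, w=70) cum 330
⇒ x* = 12
y-coordinate, sorted with cumulative weight:
  y=0 (N1, w=70) cum 70
  y=5 (N4, w=100) cum 170  ← median
  y=11 (N3, w=100) cum 270
  y=12 (N2, w=60) cum 330
⇒ y* = 5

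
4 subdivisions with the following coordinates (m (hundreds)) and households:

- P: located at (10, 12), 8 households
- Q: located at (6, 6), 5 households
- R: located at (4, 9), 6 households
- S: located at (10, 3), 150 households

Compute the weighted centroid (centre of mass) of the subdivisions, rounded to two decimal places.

The minimiser of Σwᵢ‖p−pᵢ‖² is the weighted centroid p* = (Σwᵢpᵢ)/(Σwᵢ).
Σwᵢ = 169.
Σwᵢxᵢ = 8·10 + 5·6 + 6·4 + 150·10 = 1634.
Σwᵢyᵢ = 8·12 + 5·6 + 6·9 + 150·3 = 630.
x* = 1634/169 = 9.67, y* = 630/169 = 3.73.

(9.67, 3.73)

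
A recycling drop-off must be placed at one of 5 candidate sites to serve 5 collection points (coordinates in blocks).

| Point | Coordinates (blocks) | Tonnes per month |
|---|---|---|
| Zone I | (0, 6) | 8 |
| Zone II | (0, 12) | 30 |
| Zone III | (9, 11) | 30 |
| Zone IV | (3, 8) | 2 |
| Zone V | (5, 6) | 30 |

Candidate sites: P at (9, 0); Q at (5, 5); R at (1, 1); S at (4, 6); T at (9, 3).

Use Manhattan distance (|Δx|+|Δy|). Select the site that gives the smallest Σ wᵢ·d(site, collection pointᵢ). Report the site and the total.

Total weighted distance at each candidate:
  P (9, 0): total = 1408
  Q (5, 5): total = 748
  R (1, 1): total = 1236
  S (4, 6): total = 668
  T (9, 3): total = 1108
Minimum is at S with total 668 blocks.

S, total 668 blocks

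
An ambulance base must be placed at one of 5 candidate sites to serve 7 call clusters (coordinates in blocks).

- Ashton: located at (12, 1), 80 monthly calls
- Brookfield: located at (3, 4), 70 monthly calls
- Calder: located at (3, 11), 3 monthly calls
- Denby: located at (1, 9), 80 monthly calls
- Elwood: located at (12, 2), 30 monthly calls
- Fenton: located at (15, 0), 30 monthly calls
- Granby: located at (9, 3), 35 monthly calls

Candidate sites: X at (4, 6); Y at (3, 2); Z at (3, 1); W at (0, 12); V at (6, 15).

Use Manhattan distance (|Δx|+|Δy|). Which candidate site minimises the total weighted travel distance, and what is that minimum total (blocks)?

Y, total 2622 blocks

Total weighted distance at each candidate:
  X (4, 6): total = 2898
  Y (3, 2): total = 2622
  Z (3, 1): total = 2730
  W (0, 12): total = 5042
  V (6, 15): total = 5296
Minimum is at Y with total 2622 blocks.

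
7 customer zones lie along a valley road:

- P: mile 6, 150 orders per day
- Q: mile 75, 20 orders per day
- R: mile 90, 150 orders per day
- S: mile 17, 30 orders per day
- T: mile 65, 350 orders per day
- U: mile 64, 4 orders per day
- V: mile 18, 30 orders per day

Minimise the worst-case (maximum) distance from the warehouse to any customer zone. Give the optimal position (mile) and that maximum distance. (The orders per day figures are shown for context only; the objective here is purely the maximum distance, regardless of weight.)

The 1-center on a line is the midpoint of the two extreme points: leftmost at 6, rightmost at 90.
Optimal location = (6 + 90)/2 = 48; maximum distance = (90 − 6)/2 = 42.

location 48, max distance 42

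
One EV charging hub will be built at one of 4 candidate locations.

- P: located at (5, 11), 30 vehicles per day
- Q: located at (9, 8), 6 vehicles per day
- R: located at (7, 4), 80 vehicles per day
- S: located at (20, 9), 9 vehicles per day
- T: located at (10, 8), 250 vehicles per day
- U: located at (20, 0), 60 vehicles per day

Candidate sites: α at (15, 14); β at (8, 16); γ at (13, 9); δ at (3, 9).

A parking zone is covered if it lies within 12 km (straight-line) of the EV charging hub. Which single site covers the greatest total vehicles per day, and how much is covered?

γ, covering 435

Coverage radius r = 12 km; a point is covered iff (Δx)²+(Δy)² ≤ 12² = 144.
  α (15, 14): covers {P, Q, S, T} → 295
  β (8, 16): covers {P, Q, T} → 286
  γ (13, 9): covers {P, Q, R, S, T, U} → 435
  δ (3, 9): covers {P, Q, R, T} → 366
Maximum coverage at γ: 435 vehicles per day.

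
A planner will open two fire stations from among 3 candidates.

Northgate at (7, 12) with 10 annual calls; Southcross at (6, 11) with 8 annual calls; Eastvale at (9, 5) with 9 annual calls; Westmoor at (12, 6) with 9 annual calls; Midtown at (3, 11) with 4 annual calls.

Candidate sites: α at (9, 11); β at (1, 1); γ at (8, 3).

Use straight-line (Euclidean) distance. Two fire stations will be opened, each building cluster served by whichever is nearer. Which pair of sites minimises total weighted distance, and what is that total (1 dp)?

Evaluate every pair (each demand assigned to the nearer of the two):
  {α, γ}: total = 135.5
  {α, β}: total = 176.8
  {β, γ}: total = 259.4
Best pair: {α, γ} with total 135.5.

{α, γ}, total 135.5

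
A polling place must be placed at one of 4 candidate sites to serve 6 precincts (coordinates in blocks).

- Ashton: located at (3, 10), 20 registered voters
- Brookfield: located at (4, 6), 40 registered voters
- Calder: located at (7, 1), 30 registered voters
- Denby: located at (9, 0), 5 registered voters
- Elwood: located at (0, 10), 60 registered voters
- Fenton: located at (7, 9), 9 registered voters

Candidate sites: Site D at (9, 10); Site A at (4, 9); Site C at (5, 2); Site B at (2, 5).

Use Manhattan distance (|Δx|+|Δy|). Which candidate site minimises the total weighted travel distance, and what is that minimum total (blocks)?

Total weighted distance at each candidate:
  Site D (9, 10): total = 1427
  Site A (4, 9): total = 887
  Site C (5, 2): total = 1381
  Site B (2, 5): total = 1071
Minimum is at Site A with total 887 blocks.

Site A, total 887 blocks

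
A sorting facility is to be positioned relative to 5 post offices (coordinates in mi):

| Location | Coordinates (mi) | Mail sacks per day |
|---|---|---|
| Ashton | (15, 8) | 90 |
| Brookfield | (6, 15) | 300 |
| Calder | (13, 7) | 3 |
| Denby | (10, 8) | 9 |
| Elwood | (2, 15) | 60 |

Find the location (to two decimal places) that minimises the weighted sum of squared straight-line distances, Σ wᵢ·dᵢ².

(7.36, 13.45)

The minimiser of Σwᵢ‖p−pᵢ‖² is the weighted centroid p* = (Σwᵢpᵢ)/(Σwᵢ).
Σwᵢ = 462.
Σwᵢxᵢ = 90·15 + 300·6 + 3·13 + 9·10 + 60·2 = 3399.
Σwᵢyᵢ = 90·8 + 300·15 + 3·7 + 9·8 + 60·15 = 6213.
x* = 3399/462 = 7.36, y* = 6213/462 = 13.45.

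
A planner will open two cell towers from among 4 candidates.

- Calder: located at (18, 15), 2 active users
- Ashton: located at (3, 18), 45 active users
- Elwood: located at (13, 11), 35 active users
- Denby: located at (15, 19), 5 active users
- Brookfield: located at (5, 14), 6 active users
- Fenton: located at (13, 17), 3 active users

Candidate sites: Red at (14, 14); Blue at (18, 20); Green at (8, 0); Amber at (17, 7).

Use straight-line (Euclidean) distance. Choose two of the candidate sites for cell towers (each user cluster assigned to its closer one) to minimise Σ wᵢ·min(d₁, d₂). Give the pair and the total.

Evaluate every pair (each demand assigned to the nearer of the two):
  {Red, Blue}: total = 724.9
  {Red, Green}: total = 734.6
  {Red, Amber}: total = 734.6
  {Blue, Amber}: total = 1005.6
  {Blue, Green}: total = 1170.5
  {Green, Amber}: total = 1191.8
Best pair: {Red, Blue} with total 724.9.

{Red, Blue}, total 724.9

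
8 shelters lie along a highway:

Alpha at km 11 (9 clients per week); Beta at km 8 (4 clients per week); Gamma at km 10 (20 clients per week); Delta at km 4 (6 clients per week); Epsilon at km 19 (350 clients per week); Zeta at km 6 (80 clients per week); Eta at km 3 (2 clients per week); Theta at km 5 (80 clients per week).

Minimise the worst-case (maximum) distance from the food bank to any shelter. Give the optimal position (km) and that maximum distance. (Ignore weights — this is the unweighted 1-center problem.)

The 1-center on a line is the midpoint of the two extreme points: leftmost at 3, rightmost at 19.
Optimal location = (3 + 19)/2 = 11; maximum distance = (19 − 3)/2 = 8.

location 11, max distance 8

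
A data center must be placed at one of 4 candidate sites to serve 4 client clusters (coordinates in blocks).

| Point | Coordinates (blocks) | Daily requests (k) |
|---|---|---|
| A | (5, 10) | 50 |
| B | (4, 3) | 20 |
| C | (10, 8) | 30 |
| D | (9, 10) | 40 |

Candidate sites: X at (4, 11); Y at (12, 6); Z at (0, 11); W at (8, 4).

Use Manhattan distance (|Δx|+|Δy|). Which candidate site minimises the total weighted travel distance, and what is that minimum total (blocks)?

Total weighted distance at each candidate:
  X (4, 11): total = 770
  Y (12, 6): total = 1170
  Z (0, 11): total = 1330
  W (8, 4): total = 1010
Minimum is at X with total 770 blocks.

X, total 770 blocks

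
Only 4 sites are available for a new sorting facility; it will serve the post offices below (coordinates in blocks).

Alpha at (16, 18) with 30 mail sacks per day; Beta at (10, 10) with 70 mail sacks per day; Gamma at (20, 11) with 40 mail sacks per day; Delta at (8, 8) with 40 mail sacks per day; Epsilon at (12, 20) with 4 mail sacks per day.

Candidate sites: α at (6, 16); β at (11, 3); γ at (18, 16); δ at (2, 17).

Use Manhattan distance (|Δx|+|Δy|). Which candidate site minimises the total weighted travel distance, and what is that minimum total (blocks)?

Total weighted distance at each candidate:
  α (6, 16): total = 2260
  β (11, 3): total = 2232
  γ (18, 16): total = 2140
  δ (2, 17): total = 3112
Minimum is at γ with total 2140 blocks.

γ, total 2140 blocks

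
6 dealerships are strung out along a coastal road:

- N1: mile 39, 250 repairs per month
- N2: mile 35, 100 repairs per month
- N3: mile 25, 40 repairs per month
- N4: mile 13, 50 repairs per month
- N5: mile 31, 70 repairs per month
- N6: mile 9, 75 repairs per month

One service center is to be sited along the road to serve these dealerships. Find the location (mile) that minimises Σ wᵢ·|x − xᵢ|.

x = 35

For a sum of weighted absolute distances on a line, the optimum is the weighted median (not the mean). Total weight W = 585; half-weight = 292.5.
Sort by position and accumulate weight:
  mile 9 (N6, w=75) → cum 75
  mile 13 (N4, w=50) → cum 125
  mile 25 (N3, w=40) → cum 165
  mile 31 (N5, w=70) → cum 235
  mile 35 (N2, w=100) → cum 335  ≥ 292.5 → median here
  mile 39 (N1, w=250) → cum 585
Optimal location: mile 35.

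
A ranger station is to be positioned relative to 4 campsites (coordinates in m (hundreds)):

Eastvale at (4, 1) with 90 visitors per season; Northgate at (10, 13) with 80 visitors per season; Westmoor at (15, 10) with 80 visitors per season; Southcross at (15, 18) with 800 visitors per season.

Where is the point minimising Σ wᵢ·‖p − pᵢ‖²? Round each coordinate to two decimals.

(13.68, 15.55)

The minimiser of Σwᵢ‖p−pᵢ‖² is the weighted centroid p* = (Σwᵢpᵢ)/(Σwᵢ).
Σwᵢ = 1050.
Σwᵢxᵢ = 90·4 + 80·10 + 80·15 + 800·15 = 14360.
Σwᵢyᵢ = 90·1 + 80·13 + 80·10 + 800·18 = 16330.
x* = 14360/1050 = 13.68, y* = 16330/1050 = 15.55.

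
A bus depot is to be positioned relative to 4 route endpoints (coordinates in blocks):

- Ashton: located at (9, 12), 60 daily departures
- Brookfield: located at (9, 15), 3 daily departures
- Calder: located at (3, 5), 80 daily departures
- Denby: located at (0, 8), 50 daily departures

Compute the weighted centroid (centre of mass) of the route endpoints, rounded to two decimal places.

The minimiser of Σwᵢ‖p−pᵢ‖² is the weighted centroid p* = (Σwᵢpᵢ)/(Σwᵢ).
Σwᵢ = 193.
Σwᵢxᵢ = 60·9 + 3·9 + 80·3 + 50·0 = 807.
Σwᵢyᵢ = 60·12 + 3·15 + 80·5 + 50·8 = 1565.
x* = 807/193 = 4.18, y* = 1565/193 = 8.11.

(4.18, 8.11)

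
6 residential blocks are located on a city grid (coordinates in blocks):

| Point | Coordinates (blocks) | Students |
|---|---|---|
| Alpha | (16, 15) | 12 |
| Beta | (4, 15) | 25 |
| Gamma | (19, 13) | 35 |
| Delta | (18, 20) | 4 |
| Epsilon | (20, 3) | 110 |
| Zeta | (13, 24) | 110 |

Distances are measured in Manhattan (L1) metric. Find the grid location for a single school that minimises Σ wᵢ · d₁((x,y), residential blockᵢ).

Manhattan distance separates: Σwᵢ(|x−xᵢ|+|y−yᵢ|) = Σwᵢ|x−xᵢ| + Σwᵢ|y−yᵢ|, so x and y are optimised independently as 1-D weighted medians.
Total weight W = 296; half = 148.
x-coordinate, sorted with cumulative weight:
  x=4 (Beta, w=25) cum 25
  x=13 (Zeta, w=110) cum 135
  x=16 (Alpha, w=12) cum 147
  x=18 (Delta, w=4) cum 151  ← median
  x=19 (Gamma, w=35) cum 186
  x=20 (Epsilon, w=110) cum 296
⇒ x* = 18
y-coordinate, sorted with cumulative weight:
  y=3 (Epsilon, w=110) cum 110
  y=13 (Gamma, w=35) cum 145
  y=15 (Alpha, w=12) cum 157  ← median
  y=15 (Beta, w=25) cum 182
  y=20 (Delta, w=4) cum 186
  y=24 (Zeta, w=110) cum 296
⇒ y* = 15

(18, 15)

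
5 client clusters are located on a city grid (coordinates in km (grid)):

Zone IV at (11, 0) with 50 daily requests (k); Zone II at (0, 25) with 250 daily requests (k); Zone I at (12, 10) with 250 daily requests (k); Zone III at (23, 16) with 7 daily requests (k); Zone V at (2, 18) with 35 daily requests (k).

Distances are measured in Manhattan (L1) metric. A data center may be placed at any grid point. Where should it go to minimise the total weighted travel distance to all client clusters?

(11, 10)

Manhattan distance separates: Σwᵢ(|x−xᵢ|+|y−yᵢ|) = Σwᵢ|x−xᵢ| + Σwᵢ|y−yᵢ|, so x and y are optimised independently as 1-D weighted medians.
Total weight W = 592; half = 296.
x-coordinate, sorted with cumulative weight:
  x=0 (Zone II, w=250) cum 250
  x=2 (Zone V, w=35) cum 285
  x=11 (Zone IV, w=50) cum 335  ← median
  x=12 (Zone I, w=250) cum 585
  x=23 (Zone III, w=7) cum 592
⇒ x* = 11
y-coordinate, sorted with cumulative weight:
  y=0 (Zone IV, w=50) cum 50
  y=10 (Zone I, w=250) cum 300  ← median
  y=16 (Zone III, w=7) cum 307
  y=18 (Zone V, w=35) cum 342
  y=25 (Zone II, w=250) cum 592
⇒ y* = 10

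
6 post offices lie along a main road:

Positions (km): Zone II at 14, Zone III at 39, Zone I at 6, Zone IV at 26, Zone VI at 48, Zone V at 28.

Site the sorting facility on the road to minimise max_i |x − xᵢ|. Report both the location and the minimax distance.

location 27, max distance 21

The 1-center on a line is the midpoint of the two extreme points: leftmost at 6, rightmost at 48.
Optimal location = (6 + 48)/2 = 27; maximum distance = (48 − 6)/2 = 21.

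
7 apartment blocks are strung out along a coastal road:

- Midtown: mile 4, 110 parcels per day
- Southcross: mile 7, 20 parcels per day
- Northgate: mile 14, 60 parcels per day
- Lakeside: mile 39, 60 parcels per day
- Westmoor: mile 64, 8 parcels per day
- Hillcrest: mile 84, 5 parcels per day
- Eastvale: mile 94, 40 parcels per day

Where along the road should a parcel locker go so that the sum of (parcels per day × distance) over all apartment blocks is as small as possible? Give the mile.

For a sum of weighted absolute distances on a line, the optimum is the weighted median (not the mean). Total weight W = 303; half-weight = 151.5.
Sort by position and accumulate weight:
  mile 4 (Midtown, w=110) → cum 110
  mile 7 (Southcross, w=20) → cum 130
  mile 14 (Northgate, w=60) → cum 190  ≥ 151.5 → median here
  mile 39 (Lakeside, w=60) → cum 250
  mile 64 (Westmoor, w=8) → cum 258
  mile 84 (Hillcrest, w=5) → cum 263
  mile 94 (Eastvale, w=40) → cum 303
Optimal location: mile 14.

x = 14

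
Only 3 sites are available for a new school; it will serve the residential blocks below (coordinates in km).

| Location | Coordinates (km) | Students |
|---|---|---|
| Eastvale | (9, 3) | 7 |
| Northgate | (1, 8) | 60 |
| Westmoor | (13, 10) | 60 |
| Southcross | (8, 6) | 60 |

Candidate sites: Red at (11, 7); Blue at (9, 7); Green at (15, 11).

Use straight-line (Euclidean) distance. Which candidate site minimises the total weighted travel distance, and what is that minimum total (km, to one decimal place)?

Total weighted distance at each candidate:
  Red (11, 7): total = 1040.4
  Blue (9, 7): total = 896.6
  Green (15, 11): total = 1579.4
Minimum is at Blue with total 896.6 km.

Blue, total 896.6 km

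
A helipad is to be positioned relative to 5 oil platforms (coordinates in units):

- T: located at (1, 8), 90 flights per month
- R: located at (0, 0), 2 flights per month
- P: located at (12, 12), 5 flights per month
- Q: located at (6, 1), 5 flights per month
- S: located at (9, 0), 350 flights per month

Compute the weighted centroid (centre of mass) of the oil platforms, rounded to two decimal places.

(7.37, 1.74)

The minimiser of Σwᵢ‖p−pᵢ‖² is the weighted centroid p* = (Σwᵢpᵢ)/(Σwᵢ).
Σwᵢ = 452.
Σwᵢxᵢ = 90·1 + 2·0 + 5·12 + 5·6 + 350·9 = 3330.
Σwᵢyᵢ = 90·8 + 2·0 + 5·12 + 5·1 + 350·0 = 785.
x* = 3330/452 = 7.37, y* = 785/452 = 1.74.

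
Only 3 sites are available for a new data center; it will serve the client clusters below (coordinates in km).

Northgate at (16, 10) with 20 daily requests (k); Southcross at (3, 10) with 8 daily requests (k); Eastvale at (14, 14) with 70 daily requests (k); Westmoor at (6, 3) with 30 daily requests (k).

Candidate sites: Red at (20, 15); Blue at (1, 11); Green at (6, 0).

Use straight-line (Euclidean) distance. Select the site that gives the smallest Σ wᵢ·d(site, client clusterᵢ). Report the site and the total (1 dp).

Total weighted distance at each candidate:
  Red (20, 15): total = 1248.8
  Blue (1, 11): total = 1535.5
  Green (6, 0): total = 1585.1
Minimum is at Red with total 1248.8 km.

Red, total 1248.8 km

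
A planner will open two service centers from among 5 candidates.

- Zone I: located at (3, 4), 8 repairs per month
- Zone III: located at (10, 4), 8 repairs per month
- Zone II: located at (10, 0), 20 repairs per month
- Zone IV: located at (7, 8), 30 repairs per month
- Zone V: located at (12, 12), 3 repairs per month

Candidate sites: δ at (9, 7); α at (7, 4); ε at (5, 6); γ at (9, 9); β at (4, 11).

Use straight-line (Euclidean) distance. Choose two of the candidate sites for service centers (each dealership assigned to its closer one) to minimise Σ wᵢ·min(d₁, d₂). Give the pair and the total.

{α, γ}, total 235.8

Evaluate every pair (each demand assigned to the nearer of the two):
  {α, γ}: total = 235.8
  {δ, α}: total = 240.6
  {α, ε}: total = 259.1
  {δ, ε}: total = 273.9
  {ε, γ}: total = 299.4
  {α, β}: total = 300.2
  {δ, γ}: total = 300.2
  {δ, β}: total = 305.0
  {ε, β}: total = 331.0
  {γ, β}: total = 358.3
Best pair: {α, γ} with total 235.8.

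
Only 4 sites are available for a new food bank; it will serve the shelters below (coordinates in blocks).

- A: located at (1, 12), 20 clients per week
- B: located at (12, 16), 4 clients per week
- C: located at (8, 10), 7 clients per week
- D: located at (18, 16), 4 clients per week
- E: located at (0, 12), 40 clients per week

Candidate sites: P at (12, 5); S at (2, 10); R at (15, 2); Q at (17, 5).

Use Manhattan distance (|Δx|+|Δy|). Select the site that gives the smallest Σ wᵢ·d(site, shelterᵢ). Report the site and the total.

Total weighted distance at each candidate:
  P (12, 5): total = 1295
  S (2, 10): total = 414
  R (15, 2): total = 1721
  Q (17, 5): total = 1630
Minimum is at S with total 414 blocks.

S, total 414 blocks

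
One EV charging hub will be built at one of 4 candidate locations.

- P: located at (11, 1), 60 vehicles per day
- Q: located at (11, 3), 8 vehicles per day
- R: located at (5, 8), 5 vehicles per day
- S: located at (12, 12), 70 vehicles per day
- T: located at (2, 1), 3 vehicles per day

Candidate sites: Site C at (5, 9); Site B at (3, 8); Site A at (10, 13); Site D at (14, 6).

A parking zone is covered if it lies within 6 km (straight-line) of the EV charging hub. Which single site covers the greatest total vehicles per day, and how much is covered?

Coverage radius r = 6 km; a point is covered iff (Δx)²+(Δy)² ≤ 6² = 36.
  Site C (5, 9): covers {R} → 5
  Site B (3, 8): covers {R} → 5
  Site A (10, 13): covers {S} → 70
  Site D (14, 6): covers {P, Q} → 68
Maximum coverage at Site A: 70 vehicles per day.

Site A, covering 70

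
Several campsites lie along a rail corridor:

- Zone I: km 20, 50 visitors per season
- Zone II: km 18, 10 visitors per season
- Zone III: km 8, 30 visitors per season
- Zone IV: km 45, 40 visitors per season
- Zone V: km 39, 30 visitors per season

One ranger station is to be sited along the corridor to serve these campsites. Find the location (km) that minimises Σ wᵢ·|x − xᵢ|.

x = 20

For a sum of weighted absolute distances on a line, the optimum is the weighted median (not the mean). Total weight W = 160; half-weight = 80.
Sort by position and accumulate weight:
  km 8 (Zone III, w=30) → cum 30
  km 18 (Zone II, w=10) → cum 40
  km 20 (Zone I, w=50) → cum 90  ≥ 80 → median here
  km 39 (Zone V, w=30) → cum 120
  km 45 (Zone IV, w=40) → cum 160
Optimal location: km 20.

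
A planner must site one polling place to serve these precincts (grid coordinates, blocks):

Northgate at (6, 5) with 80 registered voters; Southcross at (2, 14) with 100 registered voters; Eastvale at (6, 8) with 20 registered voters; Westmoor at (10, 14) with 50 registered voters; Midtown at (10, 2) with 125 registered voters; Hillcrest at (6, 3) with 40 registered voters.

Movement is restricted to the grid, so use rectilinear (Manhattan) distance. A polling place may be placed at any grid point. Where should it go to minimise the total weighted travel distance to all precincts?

(6, 5)

Manhattan distance separates: Σwᵢ(|x−xᵢ|+|y−yᵢ|) = Σwᵢ|x−xᵢ| + Σwᵢ|y−yᵢ|, so x and y are optimised independently as 1-D weighted medians.
Total weight W = 415; half = 207.5.
x-coordinate, sorted with cumulative weight:
  x=2 (Southcross, w=100) cum 100
  x=6 (Northgate, w=80) cum 180
  x=6 (Eastvale, w=20) cum 200
  x=6 (Hillcrest, w=40) cum 240  ← median
  x=10 (Westmoor, w=50) cum 290
  x=10 (Midtown, w=125) cum 415
⇒ x* = 6
y-coordinate, sorted with cumulative weight:
  y=2 (Midtown, w=125) cum 125
  y=3 (Hillcrest, w=40) cum 165
  y=5 (Northgate, w=80) cum 245  ← median
  y=8 (Eastvale, w=20) cum 265
  y=14 (Southcross, w=100) cum 365
  y=14 (Westmoor, w=50) cum 415
⇒ y* = 5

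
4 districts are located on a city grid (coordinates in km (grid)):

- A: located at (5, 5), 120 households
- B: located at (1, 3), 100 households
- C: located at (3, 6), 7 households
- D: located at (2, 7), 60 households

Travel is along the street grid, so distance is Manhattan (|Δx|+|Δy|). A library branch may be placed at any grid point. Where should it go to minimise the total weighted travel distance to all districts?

(2, 5)

Manhattan distance separates: Σwᵢ(|x−xᵢ|+|y−yᵢ|) = Σwᵢ|x−xᵢ| + Σwᵢ|y−yᵢ|, so x and y are optimised independently as 1-D weighted medians.
Total weight W = 287; half = 143.5.
x-coordinate, sorted with cumulative weight:
  x=1 (B, w=100) cum 100
  x=2 (D, w=60) cum 160  ← median
  x=3 (C, w=7) cum 167
  x=5 (A, w=120) cum 287
⇒ x* = 2
y-coordinate, sorted with cumulative weight:
  y=3 (B, w=100) cum 100
  y=5 (A, w=120) cum 220  ← median
  y=6 (C, w=7) cum 227
  y=7 (D, w=60) cum 287
⇒ y* = 5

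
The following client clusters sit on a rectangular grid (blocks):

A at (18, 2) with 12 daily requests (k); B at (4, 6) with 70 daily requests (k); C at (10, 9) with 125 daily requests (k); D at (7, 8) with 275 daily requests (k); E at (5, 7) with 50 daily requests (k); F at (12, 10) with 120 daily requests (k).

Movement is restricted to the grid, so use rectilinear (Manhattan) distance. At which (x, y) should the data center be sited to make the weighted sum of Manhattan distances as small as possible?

(7, 8)

Manhattan distance separates: Σwᵢ(|x−xᵢ|+|y−yᵢ|) = Σwᵢ|x−xᵢ| + Σwᵢ|y−yᵢ|, so x and y are optimised independently as 1-D weighted medians.
Total weight W = 652; half = 326.
x-coordinate, sorted with cumulative weight:
  x=4 (B, w=70) cum 70
  x=5 (E, w=50) cum 120
  x=7 (D, w=275) cum 395  ← median
  x=10 (C, w=125) cum 520
  x=12 (F, w=120) cum 640
  x=18 (A, w=12) cum 652
⇒ x* = 7
y-coordinate, sorted with cumulative weight:
  y=2 (A, w=12) cum 12
  y=6 (B, w=70) cum 82
  y=7 (E, w=50) cum 132
  y=8 (D, w=275) cum 407  ← median
  y=9 (C, w=125) cum 532
  y=10 (F, w=120) cum 652
⇒ y* = 8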